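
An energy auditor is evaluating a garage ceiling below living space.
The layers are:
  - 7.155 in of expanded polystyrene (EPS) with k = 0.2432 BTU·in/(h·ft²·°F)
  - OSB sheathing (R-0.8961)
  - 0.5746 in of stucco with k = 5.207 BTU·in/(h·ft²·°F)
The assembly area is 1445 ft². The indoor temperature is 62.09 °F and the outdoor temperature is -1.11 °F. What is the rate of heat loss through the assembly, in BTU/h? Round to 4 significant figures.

3001 BTU/h

7.155/0.2432 = 29.42
0.5746/5.207 = 0.11035
R_total = 29.42 + 0.8961 + 0.11035 = 30.427 ft²·°F·h/BTU
Q = A·ΔT/R = 1445 × (62.09 − (-1.11)) / 30.427 = 3001.4 BTU/h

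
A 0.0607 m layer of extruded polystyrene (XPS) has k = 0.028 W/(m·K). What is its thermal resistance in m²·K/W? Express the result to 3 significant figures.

R = L/k = 0.0607/0.028 = 2.168 m²·K/W

2.17 m²·K/W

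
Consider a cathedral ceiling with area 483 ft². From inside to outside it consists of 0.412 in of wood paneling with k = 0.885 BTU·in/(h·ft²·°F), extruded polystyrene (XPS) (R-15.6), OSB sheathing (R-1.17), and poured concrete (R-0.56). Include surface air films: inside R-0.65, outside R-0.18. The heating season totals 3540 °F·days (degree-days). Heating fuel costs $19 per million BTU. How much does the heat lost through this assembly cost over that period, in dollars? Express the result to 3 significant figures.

41.9 dollars

0.412/0.885 = 0.4655
R_total = 0.65 + 0.4655 + 15.6 + 1.17 + 0.56 + 0.18 = 18.63 ft²·°F·h/BTU
E = A × HDD × 24 / R = 483 × 3540 × 24 / 18.63 = 2203000 BTU
Cost = 2203000/10⁶ × 19 = $41.86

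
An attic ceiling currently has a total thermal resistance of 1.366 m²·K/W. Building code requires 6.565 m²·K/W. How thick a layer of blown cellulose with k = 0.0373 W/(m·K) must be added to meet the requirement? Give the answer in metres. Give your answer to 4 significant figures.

0.1939 m

ΔR = 6.565 − 1.366 = 5.199 m²·K/W
L = ΔR × k = 5.199 × 0.0373 = 0.19392 m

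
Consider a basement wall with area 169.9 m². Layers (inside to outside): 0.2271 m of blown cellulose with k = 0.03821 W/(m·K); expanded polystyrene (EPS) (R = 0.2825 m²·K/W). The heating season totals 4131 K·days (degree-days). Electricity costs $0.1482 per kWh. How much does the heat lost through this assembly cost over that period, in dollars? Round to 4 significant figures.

0.2271/0.03821 = 5.9435
R_total = 5.9435 + 0.2825 = 6.226 m²·K/W
E = A × HDD × 24 / R / 1000 = 169.9 × 4131 × 24 / 6.226 / 1000 = 2705.5 kWh
Cost = 2705.5 × 0.1482 = $400.96

401.0 dollars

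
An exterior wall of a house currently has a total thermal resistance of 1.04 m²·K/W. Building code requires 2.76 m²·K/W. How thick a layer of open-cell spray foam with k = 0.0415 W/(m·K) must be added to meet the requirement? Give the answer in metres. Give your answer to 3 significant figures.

0.0714 m

ΔR = 2.76 − 1.04 = 1.72 m²·K/W
L = ΔR × k = 1.72 × 0.0415 = 0.07138 m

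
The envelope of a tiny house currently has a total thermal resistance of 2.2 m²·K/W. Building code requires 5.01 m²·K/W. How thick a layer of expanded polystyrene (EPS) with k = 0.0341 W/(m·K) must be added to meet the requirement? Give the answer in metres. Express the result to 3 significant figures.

0.0958 m

ΔR = 5.01 − 2.2 = 2.81 m²·K/W
L = ΔR × k = 2.81 × 0.0341 = 0.09582 m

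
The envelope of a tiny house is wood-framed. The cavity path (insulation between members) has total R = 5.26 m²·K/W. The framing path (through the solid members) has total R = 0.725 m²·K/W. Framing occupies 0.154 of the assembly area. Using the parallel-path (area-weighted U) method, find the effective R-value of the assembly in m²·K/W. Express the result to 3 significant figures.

U_eff = 0.846/5.26 + 0.154/0.725 = 0.1608 + 0.2124 = 0.3733
R_eff = 1/U_eff = 2.679 m²·K/W

2.68 m²·K/W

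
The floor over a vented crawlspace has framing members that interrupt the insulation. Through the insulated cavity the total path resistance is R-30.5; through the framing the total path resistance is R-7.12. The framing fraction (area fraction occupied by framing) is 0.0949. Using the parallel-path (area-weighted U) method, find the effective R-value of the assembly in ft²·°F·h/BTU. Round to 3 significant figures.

23.3 ft²·°F·h/BTU

U_eff = 0.9051/30.5 + 0.0949/7.12 = 0.02968 + 0.01333 = 0.043
R_eff = 1/U_eff = 23.25 ft²·°F·h/BTU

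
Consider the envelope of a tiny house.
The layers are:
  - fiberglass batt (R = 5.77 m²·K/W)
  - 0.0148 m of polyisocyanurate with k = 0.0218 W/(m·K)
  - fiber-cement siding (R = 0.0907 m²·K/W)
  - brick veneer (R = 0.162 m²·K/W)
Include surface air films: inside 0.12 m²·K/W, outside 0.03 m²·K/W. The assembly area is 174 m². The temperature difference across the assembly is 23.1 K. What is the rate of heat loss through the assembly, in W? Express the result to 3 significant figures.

0.0148/0.0218 = 0.6789
R_total = 0.12 + 5.77 + 0.6789 + 0.0907 + 0.162 + 0.03 = 6.852 m²·K/W
Q = A·ΔT/R = 174 × 23.1 / 6.852 = 586.6 W

587 W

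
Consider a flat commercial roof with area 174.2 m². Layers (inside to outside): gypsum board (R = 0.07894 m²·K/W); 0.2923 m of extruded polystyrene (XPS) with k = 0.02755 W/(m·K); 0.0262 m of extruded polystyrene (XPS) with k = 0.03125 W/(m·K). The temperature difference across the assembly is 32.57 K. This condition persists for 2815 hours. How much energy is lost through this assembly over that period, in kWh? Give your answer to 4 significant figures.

1386 kWh

0.2923/0.02755 = 10.61
0.0262/0.03125 = 0.8384
R_total = 0.07894 + 10.61 + 0.8384 = 11.527 m²·K/W
Q = 174.2 × 32.57 / 11.527 = 492.2 W
E = 492.2 W × 2815 h / 1000 = 1385.6 kWh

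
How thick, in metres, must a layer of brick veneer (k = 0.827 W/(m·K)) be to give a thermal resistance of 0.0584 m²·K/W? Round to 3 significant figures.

0.0483 m

L = R·k = 0.0584 × 0.827 = 0.0483 m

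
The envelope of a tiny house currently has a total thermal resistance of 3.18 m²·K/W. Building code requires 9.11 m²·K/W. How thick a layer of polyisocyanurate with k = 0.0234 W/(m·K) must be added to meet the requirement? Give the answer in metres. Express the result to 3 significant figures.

0.139 m

ΔR = 9.11 − 3.18 = 5.93 m²·K/W
L = ΔR × k = 5.93 × 0.0234 = 0.1388 m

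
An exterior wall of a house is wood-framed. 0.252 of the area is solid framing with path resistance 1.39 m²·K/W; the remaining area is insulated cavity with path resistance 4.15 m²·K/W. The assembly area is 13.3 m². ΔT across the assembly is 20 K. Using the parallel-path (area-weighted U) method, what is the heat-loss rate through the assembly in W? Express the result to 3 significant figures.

96.2 W

U_eff = 0.748/4.15 + 0.252/1.39 = 0.1802 + 0.1813 = 0.3615
R_eff = 1/U_eff = 2.766 m²·K/W
Q = 13.3 × 20 / 2.766 = 96.17 W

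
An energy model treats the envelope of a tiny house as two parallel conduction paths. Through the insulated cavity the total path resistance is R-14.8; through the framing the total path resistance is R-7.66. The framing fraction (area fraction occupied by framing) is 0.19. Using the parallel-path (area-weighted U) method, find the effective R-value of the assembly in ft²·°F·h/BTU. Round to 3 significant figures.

12.6 ft²·°F·h/BTU

U_eff = 0.81/14.8 + 0.19/7.66 = 0.05473 + 0.0248 = 0.07953
R_eff = 1/U_eff = 12.57 ft²·°F·h/BTU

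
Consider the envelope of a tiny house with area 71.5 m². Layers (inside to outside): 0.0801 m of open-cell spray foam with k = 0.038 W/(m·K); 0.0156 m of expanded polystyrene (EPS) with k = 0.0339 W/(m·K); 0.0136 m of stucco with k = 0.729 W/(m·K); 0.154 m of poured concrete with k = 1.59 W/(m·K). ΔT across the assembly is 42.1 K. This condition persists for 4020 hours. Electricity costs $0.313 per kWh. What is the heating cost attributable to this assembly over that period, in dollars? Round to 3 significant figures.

0.0801/0.038 = 2.108
0.0156/0.0339 = 0.4602
0.0136/0.729 = 0.01866
0.154/1.59 = 0.09686
R_total = 2.108 + 0.4602 + 0.01866 + 0.09686 = 2.684 m²·K/W
Q = 71.5 × 42.1 / 2.684 = 1122 W
E = 1122 W × 4020 h / 1000 = 4509 kWh
Cost = 4509 × 0.313 = $1411

1410 dollars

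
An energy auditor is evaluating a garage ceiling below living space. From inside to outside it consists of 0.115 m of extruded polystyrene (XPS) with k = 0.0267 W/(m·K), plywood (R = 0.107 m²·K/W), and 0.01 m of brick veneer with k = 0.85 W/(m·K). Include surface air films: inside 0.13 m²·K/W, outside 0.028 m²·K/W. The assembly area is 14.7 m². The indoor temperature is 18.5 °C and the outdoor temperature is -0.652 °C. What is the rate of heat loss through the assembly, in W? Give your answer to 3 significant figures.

0.115/0.0267 = 4.307
0.01/0.85 = 0.01176
R_total = 0.13 + 4.307 + 0.107 + 0.01176 + 0.028 = 4.584 m²·K/W
Q = A·ΔT/R = 14.7 × (18.5 − (-0.652)) / 4.584 = 61.42 W

61.4 W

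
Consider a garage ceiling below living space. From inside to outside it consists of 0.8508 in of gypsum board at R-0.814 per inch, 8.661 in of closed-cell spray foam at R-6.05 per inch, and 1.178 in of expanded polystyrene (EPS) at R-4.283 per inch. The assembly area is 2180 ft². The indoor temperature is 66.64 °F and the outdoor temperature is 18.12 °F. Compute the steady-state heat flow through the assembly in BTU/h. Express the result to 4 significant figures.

1819 BTU/h

0.8508 × 0.814 = 0.69255
8.661 × 6.05 = 52.399
1.178 × 4.283 = 5.0454
R_total = 0.69255 + 52.399 + 5.0454 = 58.137 ft²·°F·h/BTU
Q = A·ΔT/R = 2180 × (66.64 − 18.12) / 58.137 = 1819.4 BTU/h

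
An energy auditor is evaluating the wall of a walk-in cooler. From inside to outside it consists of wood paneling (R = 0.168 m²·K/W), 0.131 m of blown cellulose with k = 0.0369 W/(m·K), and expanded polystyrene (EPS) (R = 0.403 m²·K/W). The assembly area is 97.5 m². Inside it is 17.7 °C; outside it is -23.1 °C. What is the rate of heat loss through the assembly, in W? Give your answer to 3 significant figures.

965 W

0.131/0.0369 = 3.55
R_total = 0.168 + 3.55 + 0.403 = 4.121 m²·K/W
Q = A·ΔT/R = 97.5 × (17.7 − (-23.1)) / 4.121 = 965.3 W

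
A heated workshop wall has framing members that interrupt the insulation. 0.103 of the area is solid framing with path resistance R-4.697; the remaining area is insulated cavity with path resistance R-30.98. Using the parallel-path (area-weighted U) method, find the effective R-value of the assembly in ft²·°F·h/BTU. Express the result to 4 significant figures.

U_eff = 0.897/30.98 + 0.103/4.697 = 0.028954 + 0.021929 = 0.050883
R_eff = 1/U_eff = 19.653 ft²·°F·h/BTU

19.65 ft²·°F·h/BTU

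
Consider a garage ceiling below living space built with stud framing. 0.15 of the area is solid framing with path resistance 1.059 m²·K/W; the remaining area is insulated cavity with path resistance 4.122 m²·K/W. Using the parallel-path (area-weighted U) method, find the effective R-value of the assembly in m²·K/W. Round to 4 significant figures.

2.875 m²·K/W

U_eff = 0.85/4.122 + 0.15/1.059 = 0.20621 + 0.14164 = 0.34785
R_eff = 1/U_eff = 2.8748 m²·K/W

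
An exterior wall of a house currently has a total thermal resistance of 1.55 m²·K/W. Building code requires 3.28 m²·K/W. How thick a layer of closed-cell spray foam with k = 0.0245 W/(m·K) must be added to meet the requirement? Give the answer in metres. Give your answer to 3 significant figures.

0.0424 m

ΔR = 3.28 − 1.55 = 1.73 m²·K/W
L = ΔR × k = 1.73 × 0.0245 = 0.04238 m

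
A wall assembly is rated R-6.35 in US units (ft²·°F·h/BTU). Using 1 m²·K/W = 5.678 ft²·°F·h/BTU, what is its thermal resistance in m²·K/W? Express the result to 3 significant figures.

R_SI = 6.35/5.678 = 1.118

1.12 m²·K/W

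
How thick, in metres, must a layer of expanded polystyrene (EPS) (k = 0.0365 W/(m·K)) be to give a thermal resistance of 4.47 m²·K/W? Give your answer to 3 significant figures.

0.163 m

L = R·k = 4.47 × 0.0365 = 0.1632 m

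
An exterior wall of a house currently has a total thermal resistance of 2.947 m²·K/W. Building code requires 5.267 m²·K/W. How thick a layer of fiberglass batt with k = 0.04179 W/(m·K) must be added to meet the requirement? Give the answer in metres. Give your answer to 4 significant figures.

0.09695 m

ΔR = 5.267 − 2.947 = 2.32 m²·K/W
L = ΔR × k = 2.32 × 0.04179 = 0.096953 m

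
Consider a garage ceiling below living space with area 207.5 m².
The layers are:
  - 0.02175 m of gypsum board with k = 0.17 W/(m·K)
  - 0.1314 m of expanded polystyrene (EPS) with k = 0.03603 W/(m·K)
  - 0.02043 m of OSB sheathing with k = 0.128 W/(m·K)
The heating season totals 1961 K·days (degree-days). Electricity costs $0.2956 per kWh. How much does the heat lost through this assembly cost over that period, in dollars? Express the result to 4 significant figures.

0.02175/0.17 = 0.12794
0.1314/0.03603 = 3.647
0.02043/0.128 = 0.15961
R_total = 0.12794 + 3.647 + 0.15961 = 3.9345 m²·K/W
E = A × HDD × 24 / R / 1000 = 207.5 × 1961 × 24 / 3.9345 / 1000 = 2482.1 kWh
Cost = 2482.1 × 0.2956 = $733.7

733.7 dollars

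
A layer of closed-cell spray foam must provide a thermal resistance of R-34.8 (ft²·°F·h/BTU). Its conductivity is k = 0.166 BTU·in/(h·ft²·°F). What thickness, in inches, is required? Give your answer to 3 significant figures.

5.78 in

L = R × k = 34.8 × 0.166 = 5.777 in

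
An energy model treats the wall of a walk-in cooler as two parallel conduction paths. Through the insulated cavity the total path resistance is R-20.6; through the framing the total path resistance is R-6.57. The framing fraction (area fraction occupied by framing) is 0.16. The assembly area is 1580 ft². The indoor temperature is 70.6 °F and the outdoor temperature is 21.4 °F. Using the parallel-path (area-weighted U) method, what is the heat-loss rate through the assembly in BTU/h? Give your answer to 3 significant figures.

5060 BTU/h

U_eff = 0.84/20.6 + 0.16/6.57 = 0.04078 + 0.02435 = 0.06513
R_eff = 1/U_eff = 15.35 ft²·°F·h/BTU
Q = 1580 × (70.6 − 21.4) / 15.35 = 5063 BTU/h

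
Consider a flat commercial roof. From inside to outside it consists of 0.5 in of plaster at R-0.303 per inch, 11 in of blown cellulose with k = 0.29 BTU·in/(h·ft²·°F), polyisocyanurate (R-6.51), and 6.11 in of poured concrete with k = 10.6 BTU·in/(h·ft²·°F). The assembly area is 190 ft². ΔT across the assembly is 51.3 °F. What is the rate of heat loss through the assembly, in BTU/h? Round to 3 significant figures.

0.5 × 0.303 = 0.1515
11/0.29 = 37.93
6.11/10.6 = 0.5764
R_total = 0.1515 + 37.93 + 6.51 + 0.5764 = 45.17 ft²·°F·h/BTU
Q = A·ΔT/R = 190 × 51.3 / 45.17 = 215.8 BTU/h

216 BTU/h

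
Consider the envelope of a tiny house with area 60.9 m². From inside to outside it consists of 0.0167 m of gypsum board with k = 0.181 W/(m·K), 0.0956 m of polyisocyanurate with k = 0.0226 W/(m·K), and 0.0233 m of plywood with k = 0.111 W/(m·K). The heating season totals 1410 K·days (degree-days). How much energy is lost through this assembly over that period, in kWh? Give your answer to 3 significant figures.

455 kWh

0.0167/0.181 = 0.09227
0.0956/0.0226 = 4.23
0.0233/0.111 = 0.2099
R_total = 0.09227 + 4.23 + 0.2099 = 4.532 m²·K/W
E = A × HDD × 24 / R / 1000 = 60.9 × 1410 × 24 / 4.532 / 1000 = 454.7 kWh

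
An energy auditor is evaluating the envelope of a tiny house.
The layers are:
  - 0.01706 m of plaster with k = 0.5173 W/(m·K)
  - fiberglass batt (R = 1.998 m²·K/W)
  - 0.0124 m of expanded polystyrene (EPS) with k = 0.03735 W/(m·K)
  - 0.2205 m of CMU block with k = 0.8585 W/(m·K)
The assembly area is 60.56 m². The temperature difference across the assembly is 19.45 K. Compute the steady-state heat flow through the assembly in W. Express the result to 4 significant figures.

449.6 W

0.01706/0.5173 = 0.032979
0.0124/0.03735 = 0.33199
0.2205/0.8585 = 0.25684
R_total = 0.032979 + 1.998 + 0.33199 + 0.25684 = 2.6198 m²·K/W
Q = A·ΔT/R = 60.56 × 19.45 / 2.6198 = 449.61 W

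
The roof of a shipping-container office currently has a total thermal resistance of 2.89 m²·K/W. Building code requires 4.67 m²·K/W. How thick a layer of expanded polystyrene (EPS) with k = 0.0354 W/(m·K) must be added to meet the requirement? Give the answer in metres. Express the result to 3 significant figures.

0.0630 m

ΔR = 4.67 − 2.89 = 1.78 m²·K/W
L = ΔR × k = 1.78 × 0.0354 = 0.06301 m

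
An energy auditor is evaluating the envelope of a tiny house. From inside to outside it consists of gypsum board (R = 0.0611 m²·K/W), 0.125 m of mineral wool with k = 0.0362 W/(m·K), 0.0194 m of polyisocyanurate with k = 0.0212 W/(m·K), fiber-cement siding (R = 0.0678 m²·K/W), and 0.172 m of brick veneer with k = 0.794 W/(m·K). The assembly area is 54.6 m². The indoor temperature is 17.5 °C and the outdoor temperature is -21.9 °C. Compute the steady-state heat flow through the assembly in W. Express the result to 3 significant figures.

0.125/0.0362 = 3.453
0.0194/0.0212 = 0.9151
0.172/0.794 = 0.2166
R_total = 0.0611 + 3.453 + 0.9151 + 0.0678 + 0.2166 = 4.714 m²·K/W
Q = A·ΔT/R = 54.6 × (17.5 − (-21.9)) / 4.714 = 456.4 W

456 W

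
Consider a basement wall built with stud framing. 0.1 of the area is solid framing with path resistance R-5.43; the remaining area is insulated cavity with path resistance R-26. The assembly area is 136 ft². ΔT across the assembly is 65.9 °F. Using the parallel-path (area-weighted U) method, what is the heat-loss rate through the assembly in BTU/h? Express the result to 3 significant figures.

U_eff = 0.9/26 + 0.1/5.43 = 0.03462 + 0.01842 = 0.05303
R_eff = 1/U_eff = 18.86 ft²·°F·h/BTU
Q = 136 × 65.9 / 18.86 = 475.3 BTU/h

475 BTU/h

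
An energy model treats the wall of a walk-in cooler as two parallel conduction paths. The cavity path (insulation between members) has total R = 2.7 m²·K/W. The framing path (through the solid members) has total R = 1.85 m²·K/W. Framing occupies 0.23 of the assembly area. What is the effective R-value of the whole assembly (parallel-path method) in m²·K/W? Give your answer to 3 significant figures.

2.44 m²·K/W

U_eff = 0.77/2.7 + 0.23/1.85 = 0.2852 + 0.1243 = 0.4095
R_eff = 1/U_eff = 2.442 m²·K/W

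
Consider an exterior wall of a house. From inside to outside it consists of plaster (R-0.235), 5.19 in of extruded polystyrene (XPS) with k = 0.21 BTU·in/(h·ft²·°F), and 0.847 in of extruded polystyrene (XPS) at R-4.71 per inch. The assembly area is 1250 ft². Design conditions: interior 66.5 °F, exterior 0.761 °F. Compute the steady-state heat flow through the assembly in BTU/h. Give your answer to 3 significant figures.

5.19/0.21 = 24.71
0.847 × 4.71 = 3.989
R_total = 0.235 + 24.71 + 3.989 = 28.94 ft²·°F·h/BTU
Q = A·ΔT/R = 1250 × (66.5 − 0.761) / 28.94 = 2840 BTU/h

2840 BTU/h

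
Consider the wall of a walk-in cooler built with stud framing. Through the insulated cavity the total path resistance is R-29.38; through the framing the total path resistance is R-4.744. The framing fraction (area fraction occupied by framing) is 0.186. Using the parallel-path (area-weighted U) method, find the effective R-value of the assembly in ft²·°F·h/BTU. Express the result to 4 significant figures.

U_eff = 0.814/29.38 + 0.186/4.744 = 0.027706 + 0.039207 = 0.066913
R_eff = 1/U_eff = 14.945 ft²·°F·h/BTU

14.94 ft²·°F·h/BTU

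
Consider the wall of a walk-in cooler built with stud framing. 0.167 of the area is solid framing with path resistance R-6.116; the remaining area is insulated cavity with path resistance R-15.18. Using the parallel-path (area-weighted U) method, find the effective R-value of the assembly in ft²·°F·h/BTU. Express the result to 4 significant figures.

U_eff = 0.833/15.18 + 0.167/6.116 = 0.054875 + 0.027305 = 0.08218
R_eff = 1/U_eff = 12.168 ft²·°F·h/BTU

12.17 ft²·°F·h/BTU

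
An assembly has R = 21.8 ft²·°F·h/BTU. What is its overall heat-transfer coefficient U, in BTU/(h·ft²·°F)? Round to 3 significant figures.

U = 1/R = 1/21.8 = 0.04587

0.0459 BTU/(h·ft²·°F)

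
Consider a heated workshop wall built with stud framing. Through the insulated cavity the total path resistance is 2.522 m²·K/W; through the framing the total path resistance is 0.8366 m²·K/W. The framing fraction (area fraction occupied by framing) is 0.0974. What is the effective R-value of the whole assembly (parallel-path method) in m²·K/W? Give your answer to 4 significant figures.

2.108 m²·K/W

U_eff = 0.9026/2.522 + 0.0974/0.8366 = 0.35789 + 0.11642 = 0.47431
R_eff = 1/U_eff = 2.1083 m²·K/W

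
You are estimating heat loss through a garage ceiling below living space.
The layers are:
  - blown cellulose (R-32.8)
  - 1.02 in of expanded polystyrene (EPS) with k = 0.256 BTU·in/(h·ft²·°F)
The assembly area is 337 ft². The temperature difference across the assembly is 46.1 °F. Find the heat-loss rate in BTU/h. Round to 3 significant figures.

1.02/0.256 = 3.984
R_total = 32.8 + 3.984 = 36.78 ft²·°F·h/BTU
Q = A·ΔT/R = 337 × 46.1 / 36.78 = 422.3 BTU/h

422 BTU/h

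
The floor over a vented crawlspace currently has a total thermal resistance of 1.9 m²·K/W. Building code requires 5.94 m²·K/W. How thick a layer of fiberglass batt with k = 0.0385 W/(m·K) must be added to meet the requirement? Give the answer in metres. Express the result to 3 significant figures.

0.156 m

ΔR = 5.94 − 1.9 = 4.04 m²·K/W
L = ΔR × k = 4.04 × 0.0385 = 0.1555 m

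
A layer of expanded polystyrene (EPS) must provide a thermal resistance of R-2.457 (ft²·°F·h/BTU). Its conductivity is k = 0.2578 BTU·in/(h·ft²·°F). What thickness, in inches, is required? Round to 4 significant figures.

0.6334 in

L = R × k = 2.457 × 0.2578 = 0.63341 in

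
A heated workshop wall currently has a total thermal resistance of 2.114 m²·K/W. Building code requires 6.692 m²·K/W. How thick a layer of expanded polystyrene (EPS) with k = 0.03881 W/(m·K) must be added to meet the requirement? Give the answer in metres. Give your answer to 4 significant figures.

0.1777 m

ΔR = 6.692 − 2.114 = 4.578 m²·K/W
L = ΔR × k = 4.578 × 0.03881 = 0.17767 m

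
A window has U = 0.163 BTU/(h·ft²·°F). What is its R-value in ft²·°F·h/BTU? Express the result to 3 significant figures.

6.13 ft²·°F·h/BTU

R = 1/U = 1/0.163 = 6.135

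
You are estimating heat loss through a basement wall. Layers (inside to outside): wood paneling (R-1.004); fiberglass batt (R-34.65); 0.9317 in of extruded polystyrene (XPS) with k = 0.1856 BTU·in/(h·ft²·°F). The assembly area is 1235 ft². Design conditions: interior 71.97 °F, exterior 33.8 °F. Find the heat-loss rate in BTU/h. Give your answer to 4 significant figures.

0.9317/0.1856 = 5.0199
R_total = 1.004 + 34.65 + 5.0199 = 40.674 ft²·°F·h/BTU
Q = A·ΔT/R = 1235 × (71.97 − 33.8) / 40.674 = 1159 BTU/h

1159 BTU/h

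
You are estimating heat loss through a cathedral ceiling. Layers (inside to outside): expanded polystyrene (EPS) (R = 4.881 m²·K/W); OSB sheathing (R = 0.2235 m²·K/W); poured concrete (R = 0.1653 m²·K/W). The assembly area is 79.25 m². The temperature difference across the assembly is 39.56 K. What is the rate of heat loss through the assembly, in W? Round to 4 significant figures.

594.9 W

R_total = 4.881 + 0.2235 + 0.1653 = 5.2698 m²·K/W
Q = A·ΔT/R = 79.25 × 39.56 / 5.2698 = 594.92 W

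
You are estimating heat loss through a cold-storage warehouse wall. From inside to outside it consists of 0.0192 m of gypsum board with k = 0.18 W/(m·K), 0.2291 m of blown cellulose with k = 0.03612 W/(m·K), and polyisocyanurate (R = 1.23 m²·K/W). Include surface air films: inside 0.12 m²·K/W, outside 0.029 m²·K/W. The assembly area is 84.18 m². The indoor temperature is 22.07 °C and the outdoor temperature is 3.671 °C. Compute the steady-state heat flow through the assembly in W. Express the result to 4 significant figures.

0.0192/0.18 = 0.10667
0.2291/0.03612 = 6.3427
R_total = 0.12 + 0.10667 + 6.3427 + 1.23 + 0.029 = 7.8284 m²·K/W
Q = A·ΔT/R = 84.18 × (22.07 − 3.671) / 7.8284 = 197.85 W

197.8 W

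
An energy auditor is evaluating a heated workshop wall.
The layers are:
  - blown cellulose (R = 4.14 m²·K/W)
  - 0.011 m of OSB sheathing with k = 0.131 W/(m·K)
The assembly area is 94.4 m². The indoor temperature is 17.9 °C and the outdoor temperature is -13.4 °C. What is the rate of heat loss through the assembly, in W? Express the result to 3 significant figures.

0.011/0.131 = 0.08397
R_total = 4.14 + 0.08397 = 4.224 m²·K/W
Q = A·ΔT/R = 94.4 × (17.9 − (-13.4)) / 4.224 = 699.5 W

700 W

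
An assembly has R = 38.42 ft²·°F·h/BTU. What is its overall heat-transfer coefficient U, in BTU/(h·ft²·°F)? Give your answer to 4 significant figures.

0.02603 BTU/(h·ft²·°F)

U = 1/R = 1/38.42 = 0.026028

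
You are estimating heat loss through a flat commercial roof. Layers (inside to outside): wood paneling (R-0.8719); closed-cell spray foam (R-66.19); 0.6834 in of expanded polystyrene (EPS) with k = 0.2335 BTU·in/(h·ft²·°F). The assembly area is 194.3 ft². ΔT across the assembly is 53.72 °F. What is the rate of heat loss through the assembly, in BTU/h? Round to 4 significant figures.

0.6834/0.2335 = 2.9268
R_total = 0.8719 + 66.19 + 2.9268 = 69.989 ft²·°F·h/BTU
Q = A·ΔT/R = 194.3 × 53.72 / 69.989 = 149.14 BTU/h

149.1 BTU/h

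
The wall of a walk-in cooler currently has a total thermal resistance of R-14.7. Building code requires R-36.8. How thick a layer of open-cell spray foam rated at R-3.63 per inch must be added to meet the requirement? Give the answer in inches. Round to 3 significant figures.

ΔR = 36.8 − 14.7 = 22.1 ft²·°F·h/BTU
L = ΔR / (R/in) = 22.1/3.63 = 6.088 in

6.09 in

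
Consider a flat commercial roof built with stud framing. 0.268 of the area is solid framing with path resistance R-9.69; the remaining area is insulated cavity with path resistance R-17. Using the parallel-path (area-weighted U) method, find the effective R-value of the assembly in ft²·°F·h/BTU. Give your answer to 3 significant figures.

14.1 ft²·°F·h/BTU

U_eff = 0.732/17 + 0.268/9.69 = 0.04306 + 0.02766 = 0.07072
R_eff = 1/U_eff = 14.14 ft²·°F·h/BTU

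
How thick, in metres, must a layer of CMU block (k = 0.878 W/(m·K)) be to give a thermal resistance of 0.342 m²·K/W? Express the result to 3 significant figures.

0.300 m

L = R·k = 0.342 × 0.878 = 0.3003 m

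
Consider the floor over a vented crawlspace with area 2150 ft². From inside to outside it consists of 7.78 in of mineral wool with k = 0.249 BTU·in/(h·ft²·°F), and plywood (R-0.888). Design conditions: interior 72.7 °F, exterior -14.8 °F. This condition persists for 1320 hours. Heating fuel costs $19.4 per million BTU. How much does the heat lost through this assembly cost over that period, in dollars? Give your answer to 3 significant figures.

150 dollars

7.78/0.249 = 31.24
R_total = 31.24 + 0.888 = 32.13 ft²·°F·h/BTU
Q = 2150 × (72.7 − (-14.8)) / 32.13 = 5855 BTU/h
E = 5855 × 1320 = 7728000 BTU
Cost = 7728000/10⁶ × 19.4 = $149.9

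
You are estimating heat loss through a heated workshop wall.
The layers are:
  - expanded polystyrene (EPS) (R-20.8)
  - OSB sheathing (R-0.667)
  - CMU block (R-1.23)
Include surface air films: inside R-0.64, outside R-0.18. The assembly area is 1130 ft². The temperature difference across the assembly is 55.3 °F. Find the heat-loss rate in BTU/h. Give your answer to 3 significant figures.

R_total = 0.64 + 20.8 + 0.667 + 1.23 + 0.18 = 23.52 ft²·°F·h/BTU
Q = A·ΔT/R = 1130 × 55.3 / 23.52 = 2657 BTU/h

2660 BTU/h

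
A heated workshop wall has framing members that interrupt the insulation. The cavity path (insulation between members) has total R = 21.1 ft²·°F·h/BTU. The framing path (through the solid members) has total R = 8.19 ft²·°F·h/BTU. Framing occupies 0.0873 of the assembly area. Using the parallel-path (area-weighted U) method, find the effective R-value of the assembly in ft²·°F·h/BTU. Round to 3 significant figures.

U_eff = 0.9127/21.1 + 0.0873/8.19 = 0.04326 + 0.01066 = 0.05392
R_eff = 1/U_eff = 18.55 ft²·°F·h/BTU

18.5 ft²·°F·h/BTU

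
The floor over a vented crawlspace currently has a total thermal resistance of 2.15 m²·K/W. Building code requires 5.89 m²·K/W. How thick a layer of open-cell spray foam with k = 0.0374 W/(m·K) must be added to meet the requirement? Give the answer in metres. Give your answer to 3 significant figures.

0.140 m

ΔR = 5.89 − 2.15 = 3.74 m²·K/W
L = ΔR × k = 3.74 × 0.0374 = 0.1399 m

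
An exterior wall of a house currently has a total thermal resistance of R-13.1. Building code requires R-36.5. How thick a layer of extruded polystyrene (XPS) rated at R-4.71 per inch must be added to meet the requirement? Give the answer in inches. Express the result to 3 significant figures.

ΔR = 36.5 − 13.1 = 23.4 ft²·°F·h/BTU
L = ΔR / (R/in) = 23.4/4.71 = 4.968 in

4.97 in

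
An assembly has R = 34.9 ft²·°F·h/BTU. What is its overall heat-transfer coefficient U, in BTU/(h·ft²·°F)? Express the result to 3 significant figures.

U = 1/R = 1/34.9 = 0.02865

0.0287 BTU/(h·ft²·°F)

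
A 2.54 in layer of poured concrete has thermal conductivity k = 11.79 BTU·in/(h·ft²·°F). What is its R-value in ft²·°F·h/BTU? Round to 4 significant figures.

R = L/k = 2.54/11.79 = 0.21544 ft²·°F·h/BTU

0.2154 ft²·°F·h/BTU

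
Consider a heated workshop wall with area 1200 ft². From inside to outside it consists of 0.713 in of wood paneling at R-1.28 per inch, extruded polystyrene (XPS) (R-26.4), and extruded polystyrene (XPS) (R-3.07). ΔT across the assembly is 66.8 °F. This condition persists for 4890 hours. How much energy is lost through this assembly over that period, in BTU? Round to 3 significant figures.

0.713 × 1.28 = 0.9126
R_total = 0.9126 + 26.4 + 3.07 = 30.38 ft²·°F·h/BTU
Q = 1200 × 66.8 / 30.38 = 2638 BTU/h
E = 2638 × 4890 = 12900000 BTU

12900000 BTU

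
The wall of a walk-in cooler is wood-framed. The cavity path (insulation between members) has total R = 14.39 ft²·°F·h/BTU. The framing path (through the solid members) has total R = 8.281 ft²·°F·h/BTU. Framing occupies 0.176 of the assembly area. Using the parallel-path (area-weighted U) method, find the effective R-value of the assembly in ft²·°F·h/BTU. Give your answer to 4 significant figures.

U_eff = 0.824/14.39 + 0.176/8.281 = 0.057262 + 0.021253 = 0.078515
R_eff = 1/U_eff = 12.736 ft²·°F·h/BTU

12.74 ft²·°F·h/BTU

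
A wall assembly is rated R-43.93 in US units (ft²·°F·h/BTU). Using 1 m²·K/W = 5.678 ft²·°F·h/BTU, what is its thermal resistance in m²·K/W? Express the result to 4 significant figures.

7.737 m²·K/W

R_SI = 43.93/5.678 = 7.7369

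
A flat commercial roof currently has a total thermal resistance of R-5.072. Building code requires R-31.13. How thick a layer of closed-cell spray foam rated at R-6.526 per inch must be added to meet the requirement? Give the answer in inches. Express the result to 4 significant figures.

ΔR = 31.13 − 5.072 = 26.058 ft²·°F·h/BTU
L = ΔR / (R/in) = 26.058/6.526 = 3.993 in

3.993 in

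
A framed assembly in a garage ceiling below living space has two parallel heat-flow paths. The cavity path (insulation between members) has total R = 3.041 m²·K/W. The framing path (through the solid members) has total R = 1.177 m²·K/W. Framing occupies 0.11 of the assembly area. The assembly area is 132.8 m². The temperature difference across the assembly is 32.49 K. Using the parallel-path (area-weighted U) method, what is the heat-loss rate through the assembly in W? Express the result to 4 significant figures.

1666 W

U_eff = 0.89/3.041 + 0.11/1.177 = 0.29267 + 0.093458 = 0.38612
R_eff = 1/U_eff = 2.5898 m²·K/W
Q = 132.8 × 32.49 / 2.5898 = 1666 W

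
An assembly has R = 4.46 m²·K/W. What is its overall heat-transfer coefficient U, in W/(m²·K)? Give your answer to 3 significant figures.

U = 1/R = 1/4.46 = 0.2242

0.224 W/(m²·K)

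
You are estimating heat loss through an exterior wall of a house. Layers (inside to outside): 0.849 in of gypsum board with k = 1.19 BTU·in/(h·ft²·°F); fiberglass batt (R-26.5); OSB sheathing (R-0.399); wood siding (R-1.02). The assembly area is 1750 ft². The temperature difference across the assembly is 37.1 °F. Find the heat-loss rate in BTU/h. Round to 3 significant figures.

0.849/1.19 = 0.7134
R_total = 0.7134 + 26.5 + 0.399 + 1.02 = 28.63 ft²·°F·h/BTU
Q = A·ΔT/R = 1750 × 37.1 / 28.63 = 2268 BTU/h

2270 BTU/h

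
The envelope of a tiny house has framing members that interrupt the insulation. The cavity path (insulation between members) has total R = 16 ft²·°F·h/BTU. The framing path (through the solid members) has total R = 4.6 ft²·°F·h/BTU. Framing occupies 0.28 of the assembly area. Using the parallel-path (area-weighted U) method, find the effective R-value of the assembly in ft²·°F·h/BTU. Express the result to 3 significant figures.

U_eff = 0.72/16 + 0.28/4.6 = 0.045 + 0.06087 = 0.1059
R_eff = 1/U_eff = 9.446 ft²·°F·h/BTU

9.45 ft²·°F·h/BTU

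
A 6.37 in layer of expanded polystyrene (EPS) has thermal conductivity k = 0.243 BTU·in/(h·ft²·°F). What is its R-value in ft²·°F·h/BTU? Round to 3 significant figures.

26.2 ft²·°F·h/BTU

R = L/k = 6.37/0.243 = 26.21 ft²·°F·h/BTU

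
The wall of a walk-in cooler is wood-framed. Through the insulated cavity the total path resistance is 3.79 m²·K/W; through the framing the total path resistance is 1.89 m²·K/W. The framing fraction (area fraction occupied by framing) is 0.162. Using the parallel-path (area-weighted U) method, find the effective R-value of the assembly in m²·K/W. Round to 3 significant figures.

U_eff = 0.838/3.79 + 0.162/1.89 = 0.2211 + 0.08571 = 0.3068
R_eff = 1/U_eff = 3.259 m²·K/W

3.26 m²·K/W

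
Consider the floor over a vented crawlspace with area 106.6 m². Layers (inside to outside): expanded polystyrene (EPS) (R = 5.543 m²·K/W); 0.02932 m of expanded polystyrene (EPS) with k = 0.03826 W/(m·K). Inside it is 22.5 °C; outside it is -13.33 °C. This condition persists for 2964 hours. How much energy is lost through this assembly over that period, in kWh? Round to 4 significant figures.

1794 kWh

0.02932/0.03826 = 0.76634
R_total = 5.543 + 0.76634 = 6.3093 m²·K/W
Q = 106.6 × (22.5 − (-13.33)) / 6.3093 = 605.37 W
E = 605.37 W × 2964 h / 1000 = 1794.3 kWh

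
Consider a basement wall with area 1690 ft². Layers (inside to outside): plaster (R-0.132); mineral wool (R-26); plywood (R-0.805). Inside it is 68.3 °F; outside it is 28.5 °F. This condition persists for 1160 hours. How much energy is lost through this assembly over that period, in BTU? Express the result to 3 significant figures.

2900000 BTU

R_total = 0.132 + 26 + 0.805 = 26.94 ft²·°F·h/BTU
Q = 1690 × (68.3 − 28.5) / 26.94 = 2497 BTU/h
E = 2497 × 1160 = 2897000 BTU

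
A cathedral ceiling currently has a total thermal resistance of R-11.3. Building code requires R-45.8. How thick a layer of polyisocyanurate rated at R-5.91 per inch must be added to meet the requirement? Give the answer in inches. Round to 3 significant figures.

ΔR = 45.8 − 11.3 = 34.5 ft²·°F·h/BTU
L = ΔR / (R/in) = 34.5/5.91 = 5.838 in

5.84 in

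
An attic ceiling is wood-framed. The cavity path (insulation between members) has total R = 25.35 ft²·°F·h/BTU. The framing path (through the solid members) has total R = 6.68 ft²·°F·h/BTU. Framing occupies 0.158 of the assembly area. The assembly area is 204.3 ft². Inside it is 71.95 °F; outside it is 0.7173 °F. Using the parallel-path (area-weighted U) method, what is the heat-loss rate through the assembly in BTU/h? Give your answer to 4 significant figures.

827.6 BTU/h

U_eff = 0.842/25.35 + 0.158/6.68 = 0.033215 + 0.023653 = 0.056868
R_eff = 1/U_eff = 17.585 ft²·°F·h/BTU
Q = 204.3 × (71.95 − 0.7173) / 17.585 = 827.59 BTU/h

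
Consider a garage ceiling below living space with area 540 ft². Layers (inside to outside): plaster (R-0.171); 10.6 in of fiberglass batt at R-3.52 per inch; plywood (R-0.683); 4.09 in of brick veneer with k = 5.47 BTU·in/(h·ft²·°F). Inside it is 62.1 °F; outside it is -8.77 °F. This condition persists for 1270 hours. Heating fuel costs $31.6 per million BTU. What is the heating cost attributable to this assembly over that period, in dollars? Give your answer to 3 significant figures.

10.6 × 3.52 = 37.31
4.09/5.47 = 0.7477
R_total = 0.171 + 37.31 + 0.683 + 0.7477 = 38.91 ft²·°F·h/BTU
Q = 540 × (62.1 − (-8.77)) / 38.91 = 983.5 BTU/h
E = 983.5 × 1270 = 1249000 BTU
Cost = 1249000/10⁶ × 31.6 = $39.47

39.5 dollars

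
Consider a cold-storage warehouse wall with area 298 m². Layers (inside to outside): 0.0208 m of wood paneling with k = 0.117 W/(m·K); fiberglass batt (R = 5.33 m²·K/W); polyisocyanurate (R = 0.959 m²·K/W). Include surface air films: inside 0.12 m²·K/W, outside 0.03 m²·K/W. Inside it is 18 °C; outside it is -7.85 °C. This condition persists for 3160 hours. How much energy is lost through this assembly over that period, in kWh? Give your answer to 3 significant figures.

3680 kWh

0.0208/0.117 = 0.1778
R_total = 0.12 + 0.1778 + 5.33 + 0.959 + 0.03 = 6.617 m²·K/W
Q = 298 × (18 − (-7.85)) / 6.617 = 1164 W
E = 1164 W × 3160 h / 1000 = 3679 kWh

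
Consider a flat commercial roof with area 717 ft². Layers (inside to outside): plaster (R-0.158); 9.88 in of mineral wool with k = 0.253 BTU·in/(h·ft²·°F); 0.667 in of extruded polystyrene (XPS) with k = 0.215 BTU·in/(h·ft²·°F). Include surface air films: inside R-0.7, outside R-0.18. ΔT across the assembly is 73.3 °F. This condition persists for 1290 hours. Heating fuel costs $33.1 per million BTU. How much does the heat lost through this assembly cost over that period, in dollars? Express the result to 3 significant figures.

52.0 dollars

9.88/0.253 = 39.05
0.667/0.215 = 3.102
R_total = 0.7 + 0.158 + 39.05 + 3.102 + 0.18 = 43.19 ft²·°F·h/BTU
Q = 717 × 73.3 / 43.19 = 1217 BTU/h
E = 1217 × 1290 = 1570000 BTU
Cost = 1570000/10⁶ × 33.1 = $51.96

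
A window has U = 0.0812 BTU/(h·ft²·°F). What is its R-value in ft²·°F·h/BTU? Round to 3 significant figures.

12.3 ft²·°F·h/BTU

R = 1/U = 1/0.0812 = 12.32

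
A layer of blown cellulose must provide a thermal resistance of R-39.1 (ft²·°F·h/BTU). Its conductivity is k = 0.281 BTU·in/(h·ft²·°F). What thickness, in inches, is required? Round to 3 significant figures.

L = R × k = 39.1 × 0.281 = 10.99 in

11.0 in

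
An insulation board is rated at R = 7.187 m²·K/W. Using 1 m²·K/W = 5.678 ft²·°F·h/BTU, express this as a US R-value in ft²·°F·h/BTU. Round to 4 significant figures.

R_US = 7.187 × 5.678 = 40.808

40.81 ft²·°F·h/BTU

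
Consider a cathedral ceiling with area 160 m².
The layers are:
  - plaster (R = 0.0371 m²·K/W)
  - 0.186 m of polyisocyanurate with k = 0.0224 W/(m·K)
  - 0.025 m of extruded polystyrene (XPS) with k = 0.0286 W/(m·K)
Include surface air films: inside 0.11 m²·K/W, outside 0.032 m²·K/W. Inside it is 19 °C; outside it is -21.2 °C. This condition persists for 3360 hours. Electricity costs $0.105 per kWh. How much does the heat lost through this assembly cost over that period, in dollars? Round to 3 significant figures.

243 dollars

0.186/0.0224 = 8.304
0.025/0.0286 = 0.8741
R_total = 0.11 + 0.0371 + 8.304 + 0.8741 + 0.032 = 9.357 m²·K/W
Q = 160 × (19 − (-21.2)) / 9.357 = 687.4 W
E = 687.4 W × 3360 h / 1000 = 2310 kWh
Cost = 2310 × 0.105 = $242.5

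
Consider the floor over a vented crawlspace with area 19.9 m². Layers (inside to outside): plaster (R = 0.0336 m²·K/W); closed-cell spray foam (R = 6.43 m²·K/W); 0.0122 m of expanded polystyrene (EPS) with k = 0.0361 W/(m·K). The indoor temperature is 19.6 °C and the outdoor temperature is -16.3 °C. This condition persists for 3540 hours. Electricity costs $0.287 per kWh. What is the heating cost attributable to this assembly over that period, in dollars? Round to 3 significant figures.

107 dollars

0.0122/0.0361 = 0.338
R_total = 0.0336 + 6.43 + 0.338 = 6.802 m²·K/W
Q = 19.9 × (19.6 − (-16.3)) / 6.802 = 105 W
E = 105 W × 3540 h / 1000 = 371.8 kWh
Cost = 371.8 × 0.287 = $106.7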